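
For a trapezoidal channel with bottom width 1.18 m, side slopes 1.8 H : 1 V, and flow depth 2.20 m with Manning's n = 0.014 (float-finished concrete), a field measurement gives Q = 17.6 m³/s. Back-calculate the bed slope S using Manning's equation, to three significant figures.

0.000416

A = (b + z·y)·y = (1.18 + 1.8×2.20)×2.20 = 11.31 m²
P = b + 2y√(1+z²) = 1.18 + 2×2.20×√(1+1.8²) = 10.24 m
R = A/P = 11.31/10.24 = 1.104 m
S = (Q·n / (1·A·R^(2/3)))² = (17.6×0.014 / (1×11.31×1.068))² = 0.0004160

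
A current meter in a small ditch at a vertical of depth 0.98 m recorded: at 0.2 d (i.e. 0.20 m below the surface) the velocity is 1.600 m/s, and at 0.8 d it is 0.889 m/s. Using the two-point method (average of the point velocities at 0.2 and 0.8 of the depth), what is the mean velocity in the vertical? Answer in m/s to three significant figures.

v̄ = (1.600 + 0.889) / 2 = 1.245 m/s

1.24 m/s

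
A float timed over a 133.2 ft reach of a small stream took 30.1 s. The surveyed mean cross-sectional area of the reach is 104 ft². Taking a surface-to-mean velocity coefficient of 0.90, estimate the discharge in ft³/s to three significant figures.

v_surface = L / t̄ = 133.2 / 30.1 = 4.425 ft/s
v_mean = 0.90 × 4.425 = 3.983 ft/s
Q = A × v_mean = 104 × 3.983 = 414.2 ft³/s

414 ft³/s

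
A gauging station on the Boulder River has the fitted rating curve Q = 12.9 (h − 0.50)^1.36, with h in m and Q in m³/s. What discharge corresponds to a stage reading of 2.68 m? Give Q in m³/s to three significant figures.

37.2 m³/s

Q = 12.9 × (2.68 − 0.50)^1.36 = 12.9 × 2.18^1.36 = 37.23 m³/s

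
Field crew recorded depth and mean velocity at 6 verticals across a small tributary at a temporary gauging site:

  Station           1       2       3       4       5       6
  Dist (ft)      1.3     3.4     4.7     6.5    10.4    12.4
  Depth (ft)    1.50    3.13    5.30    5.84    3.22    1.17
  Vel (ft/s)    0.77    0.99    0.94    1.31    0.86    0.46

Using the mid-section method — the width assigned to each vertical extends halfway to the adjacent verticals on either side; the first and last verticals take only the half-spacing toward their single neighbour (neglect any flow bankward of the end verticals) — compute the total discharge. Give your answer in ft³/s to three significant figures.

w_1 = (3.4 − 1.3)/2 = 1.05 ft; q_1 = 0.77 × 1.50 × 1.05 = 1.213 ft³/s
w_2 = (4.7 − 1.3)/2 = 1.7 ft; q_2 = 0.99 × 3.13 × 1.7 = 5.268 ft³/s
w_3 = (6.5 − 3.4)/2 = 1.55 ft; q_3 = 0.94 × 5.30 × 1.55 = 7.722 ft³/s
w_4 = (10.4 − 4.7)/2 = 2.85 ft; q_4 = 1.31 × 5.84 × 2.85 = 21.80 ft³/s
w_5 = (12.4 − 6.5)/2 = 2.95 ft; q_5 = 0.86 × 3.22 × 2.95 = 8.169 ft³/s
w_6 = (12.4 − 10.4)/2 = 1 ft; q_6 = 0.46 × 1.17 × 1 = 0.5382 ft³/s
Q = Σ qᵢ = 44.71 ft³/s

44.7 ft³/s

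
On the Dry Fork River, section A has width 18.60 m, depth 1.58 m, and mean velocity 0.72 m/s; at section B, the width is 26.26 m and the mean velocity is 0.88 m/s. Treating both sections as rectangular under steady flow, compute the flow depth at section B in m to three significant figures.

0.916 m

Q = A₁V₁ = (18.60×1.58) × 0.72 = 21.16 m³/s
d₂ = Q/(b₂ V₂) = 21.16/(26.26×0.88) = 0.9156 m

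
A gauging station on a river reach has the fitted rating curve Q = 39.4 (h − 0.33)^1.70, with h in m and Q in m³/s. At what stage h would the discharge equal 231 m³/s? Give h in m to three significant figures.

h − h₀ = (Q/C)^(1/b) = (231/39.4)^(1/1.70) = 2.830 m
h = 0.33 + 2.830 = 3.160 m

3.16 m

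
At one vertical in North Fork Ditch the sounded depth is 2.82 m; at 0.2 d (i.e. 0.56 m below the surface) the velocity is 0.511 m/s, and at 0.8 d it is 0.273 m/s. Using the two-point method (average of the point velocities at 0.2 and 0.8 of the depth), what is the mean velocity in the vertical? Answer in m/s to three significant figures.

0.392 m/s

v̄ = (0.511 + 0.273) / 2 = 0.3920 m/s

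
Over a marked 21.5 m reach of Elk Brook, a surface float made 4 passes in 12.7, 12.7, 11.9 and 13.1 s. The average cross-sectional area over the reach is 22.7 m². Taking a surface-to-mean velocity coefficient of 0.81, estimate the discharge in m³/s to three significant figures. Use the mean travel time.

31.4 m³/s

t̄ = (12.7 + 12.7 + 11.9 + 13.1) / 4 = 12.6 s
v_surface = L / t̄ = 21.5 / 12.6 = 1.706 m/s
v_mean = 0.81 × 1.706 = 1.382 m/s
Q = A × v_mean = 22.7 × 1.382 = 31.37 m³/s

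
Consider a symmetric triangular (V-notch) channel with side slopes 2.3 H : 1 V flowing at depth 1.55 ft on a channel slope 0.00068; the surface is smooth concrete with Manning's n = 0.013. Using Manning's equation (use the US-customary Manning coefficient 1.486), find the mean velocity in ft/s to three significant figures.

2.37 ft/s

A = z·y² = 2.3×1.55² = 5.526 ft²
P = 2y√(1+z²) = 2×1.55×√(1+2.3²) = 7.775 ft
R = A/P = 5.526/7.775 = 0.7107 ft
Q = (1.486/n)·A·R^(2/3)·S^(1/2) = (1.486/0.013) × 5.526 × 0.7107^(2/3) × 0.00068^(1/2) = 13.12 ft³/s
V = Q/A = 13.12/5.526 = 2.374 ft/s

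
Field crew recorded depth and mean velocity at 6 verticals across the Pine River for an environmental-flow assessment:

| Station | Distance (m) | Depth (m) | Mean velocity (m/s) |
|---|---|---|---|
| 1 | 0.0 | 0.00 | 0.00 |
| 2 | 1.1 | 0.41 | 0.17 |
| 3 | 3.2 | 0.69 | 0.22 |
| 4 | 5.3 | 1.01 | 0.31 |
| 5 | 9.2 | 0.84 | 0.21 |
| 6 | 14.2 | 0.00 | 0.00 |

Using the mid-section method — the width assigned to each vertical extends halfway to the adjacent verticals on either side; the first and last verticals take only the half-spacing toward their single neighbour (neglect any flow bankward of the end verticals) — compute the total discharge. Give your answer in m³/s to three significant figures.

w_2 = (3.2 − 0.0)/2 = 1.6 m; q_2 = 0.17 × 0.41 × 1.6 = 0.1115 m³/s
w_3 = (5.3 − 1.1)/2 = 2.1 m; q_3 = 0.22 × 0.69 × 2.1 = 0.3188 m³/s
w_4 = (9.2 − 3.2)/2 = 3 m; q_4 = 0.31 × 1.01 × 3 = 0.9393 m³/s
w_5 = (14.2 − 5.3)/2 = 4.45 m; q_5 = 0.21 × 0.84 × 4.45 = 0.7850 m³/s
Stations 1, 6 contribute zero (depth or velocity is 0).
Q = Σ qᵢ = 2.155 m³/s

2.15 m³/s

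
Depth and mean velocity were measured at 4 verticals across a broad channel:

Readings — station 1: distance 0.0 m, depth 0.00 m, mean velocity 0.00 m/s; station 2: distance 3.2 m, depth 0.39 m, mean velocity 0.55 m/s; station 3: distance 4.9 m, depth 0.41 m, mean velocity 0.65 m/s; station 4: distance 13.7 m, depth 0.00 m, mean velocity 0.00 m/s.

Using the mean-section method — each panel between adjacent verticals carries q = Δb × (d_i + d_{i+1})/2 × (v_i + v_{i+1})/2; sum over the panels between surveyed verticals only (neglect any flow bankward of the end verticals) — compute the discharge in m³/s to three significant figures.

Panel 1-2: Δb = 3.2 m, d̄ = (0.00+0.39)/2 = 0.195, v̄ = (0.00+0.55)/2 = 0.275 → q = 3.2×0.195×0.275 = 0.1716 m³/s
Panel 2-3: Δb = 1.7 m, d̄ = (0.39+0.41)/2 = 0.4, v̄ = (0.55+0.65)/2 = 0.6 → q = 1.7×0.4×0.6 = 0.4080 m³/s
Panel 3-4: Δb = 8.8 m, d̄ = (0.41+0.00)/2 = 0.205, v̄ = (0.65+0.00)/2 = 0.325 → q = 8.8×0.205×0.325 = 0.5863 m³/s
Q = Σ q = 1.166 m³/s

1.17 m³/s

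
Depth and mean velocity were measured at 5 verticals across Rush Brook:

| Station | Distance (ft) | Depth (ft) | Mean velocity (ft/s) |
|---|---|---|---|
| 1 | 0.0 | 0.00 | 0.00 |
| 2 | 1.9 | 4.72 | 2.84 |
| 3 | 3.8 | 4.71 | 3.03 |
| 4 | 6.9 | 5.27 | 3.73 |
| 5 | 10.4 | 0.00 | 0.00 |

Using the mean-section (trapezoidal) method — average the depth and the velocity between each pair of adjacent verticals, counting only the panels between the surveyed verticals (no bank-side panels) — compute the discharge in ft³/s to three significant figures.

102 ft³/s

Panel 1-2: Δb = 1.9 ft, d̄ = (0.00+4.72)/2 = 2.36, v̄ = (0.00+2.84)/2 = 1.42 → q = 1.9×2.36×1.42 = 6.367 ft³/s
Panel 2-3: Δb = 1.9 ft, d̄ = (4.72+4.71)/2 = 4.715, v̄ = (2.84+3.03)/2 = 2.935 → q = 1.9×4.715×2.935 = 26.29 ft³/s
Panel 3-4: Δb = 3.1 ft, d̄ = (4.71+5.27)/2 = 4.99, v̄ = (3.03+3.73)/2 = 3.38 → q = 3.1×4.99×3.38 = 52.29 ft³/s
Panel 4-5: Δb = 3.5 ft, d̄ = (5.27+0.00)/2 = 2.635, v̄ = (3.73+0.00)/2 = 1.865 → q = 3.5×2.635×1.865 = 17.20 ft³/s
Q = Σ q = 102.1 ft³/s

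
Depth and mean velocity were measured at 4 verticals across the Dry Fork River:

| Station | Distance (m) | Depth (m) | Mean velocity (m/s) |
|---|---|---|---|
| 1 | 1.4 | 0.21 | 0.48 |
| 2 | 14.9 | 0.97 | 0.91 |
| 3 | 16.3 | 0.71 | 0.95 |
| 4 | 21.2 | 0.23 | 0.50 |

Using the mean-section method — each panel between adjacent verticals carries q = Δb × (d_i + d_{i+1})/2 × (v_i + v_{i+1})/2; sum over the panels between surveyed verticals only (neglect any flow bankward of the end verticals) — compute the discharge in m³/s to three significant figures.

8.30 m³/s

Panel 1-2: Δb = 13.5 m, d̄ = (0.21+0.97)/2 = 0.59, v̄ = (0.48+0.91)/2 = 0.695 → q = 13.5×0.59×0.695 = 5.536 m³/s
Panel 2-3: Δb = 1.4 m, d̄ = (0.97+0.71)/2 = 0.84, v̄ = (0.91+0.95)/2 = 0.93 → q = 1.4×0.84×0.93 = 1.094 m³/s
Panel 3-4: Δb = 4.9 m, d̄ = (0.71+0.23)/2 = 0.47, v̄ = (0.95+0.50)/2 = 0.725 → q = 4.9×0.47×0.725 = 1.670 m³/s
Q = Σ q = 8.299 m³/s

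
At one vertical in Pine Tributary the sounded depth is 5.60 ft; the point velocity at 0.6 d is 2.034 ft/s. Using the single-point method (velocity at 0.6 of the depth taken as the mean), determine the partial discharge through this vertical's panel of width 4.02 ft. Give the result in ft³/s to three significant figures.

45.8 ft³/s

v̄ = v₀.₆ = 2.034 ft/s
q = v̄ × d × w = 2.034 × 5.60 × 4.02 = 45.79 ft³/s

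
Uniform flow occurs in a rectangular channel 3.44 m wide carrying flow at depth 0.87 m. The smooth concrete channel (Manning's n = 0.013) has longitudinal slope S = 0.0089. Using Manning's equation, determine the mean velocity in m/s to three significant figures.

A = b·y = 3.44 × 0.87 = 2.993 m²
P = b + 2y = 3.44 + 2×0.87 = 5.180 m
R = A/P = 2.993/5.180 = 0.5778 m
Q = (1/n)·A·R^(2/3)·S^(1/2) = (1/0.013) × 2.993 × 0.5778^(2/3) × 0.0089^(1/2) = 15.07 m³/s
V = Q/A = 15.07/2.993 = 5.034 m/s

5.03 m/s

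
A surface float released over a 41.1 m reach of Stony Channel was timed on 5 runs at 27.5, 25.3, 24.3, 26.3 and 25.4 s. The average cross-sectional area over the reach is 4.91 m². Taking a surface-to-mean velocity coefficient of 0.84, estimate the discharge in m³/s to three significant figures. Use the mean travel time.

6.58 m³/s

t̄ = (27.5 + 25.3 + 24.3 + 26.3 + 25.4) / 5 = 25.76 s
v_surface = L / t̄ = 41.1 / 25.76 = 1.595 m/s
v_mean = 0.84 × 1.595 = 1.340 m/s
Q = A × v_mean = 4.91 × 1.340 = 6.580 m³/s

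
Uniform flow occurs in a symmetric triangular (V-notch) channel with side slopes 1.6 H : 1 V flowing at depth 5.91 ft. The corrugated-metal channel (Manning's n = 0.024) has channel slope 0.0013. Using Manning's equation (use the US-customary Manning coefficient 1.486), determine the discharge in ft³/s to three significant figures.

230 ft³/s

A = z·y² = 1.6×5.91² = 55.88 ft²
P = 2y√(1+z²) = 2×5.91×√(1+1.6²) = 22.30 ft
R = A/P = 55.88/22.30 = 2.506 ft
Q = (1.486/n)·A·R^(2/3)·S^(1/2) = (1.486/0.024) × 55.88 × 2.506^(2/3) × 0.0013^(1/2) = 230.2 ft³/s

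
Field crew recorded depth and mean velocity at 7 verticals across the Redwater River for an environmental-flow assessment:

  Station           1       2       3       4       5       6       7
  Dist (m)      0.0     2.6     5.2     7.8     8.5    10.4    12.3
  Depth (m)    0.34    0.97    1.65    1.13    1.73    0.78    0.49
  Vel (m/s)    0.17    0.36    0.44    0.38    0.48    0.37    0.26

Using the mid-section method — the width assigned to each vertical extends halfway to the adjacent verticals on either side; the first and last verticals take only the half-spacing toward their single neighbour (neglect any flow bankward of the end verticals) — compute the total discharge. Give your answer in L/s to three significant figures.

w_1 = (2.6 − 0.0)/2 = 1.3 m; q_1 = 0.17 × 0.34 × 1.3 = 0.07514 m³/s
w_2 = (5.2 − 0.0)/2 = 2.6 m; q_2 = 0.36 × 0.97 × 2.6 = 0.9079 m³/s
w_3 = (7.8 − 2.6)/2 = 2.6 m; q_3 = 0.44 × 1.65 × 2.6 = 1.888 m³/s
w_4 = (8.5 − 5.2)/2 = 1.65 m; q_4 = 0.38 × 1.13 × 1.65 = 0.7085 m³/s
w_5 = (10.4 − 7.8)/2 = 1.3 m; q_5 = 0.48 × 1.73 × 1.3 = 1.080 m³/s
w_6 = (12.3 − 8.5)/2 = 1.9 m; q_6 = 0.37 × 0.78 × 1.9 = 0.5483 m³/s
w_7 = (12.3 − 10.4)/2 = 0.95 m; q_7 = 0.26 × 0.49 × 0.95 = 0.1210 m³/s
Q = Σ qᵢ = 5.328 m³/s
= 5.328 × 1000 = 5328 L/s

5330 L/s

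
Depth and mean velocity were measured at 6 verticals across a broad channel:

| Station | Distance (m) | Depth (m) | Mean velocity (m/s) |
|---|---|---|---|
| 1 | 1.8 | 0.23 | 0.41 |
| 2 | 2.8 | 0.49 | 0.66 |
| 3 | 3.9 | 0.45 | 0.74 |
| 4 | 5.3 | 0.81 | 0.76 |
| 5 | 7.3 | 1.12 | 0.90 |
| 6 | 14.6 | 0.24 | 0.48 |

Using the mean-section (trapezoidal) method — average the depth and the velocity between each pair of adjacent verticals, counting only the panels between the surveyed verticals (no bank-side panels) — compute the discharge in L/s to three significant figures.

Panel 1-2: Δb = 1 m, d̄ = (0.23+0.49)/2 = 0.36, v̄ = (0.41+0.66)/2 = 0.535 → q = 1×0.36×0.535 = 0.1926 m³/s
Panel 2-3: Δb = 1.1 m, d̄ = (0.49+0.45)/2 = 0.47, v̄ = (0.66+0.74)/2 = 0.7 → q = 1.1×0.47×0.7 = 0.3619 m³/s
Panel 3-4: Δb = 1.4 m, d̄ = (0.45+0.81)/2 = 0.63, v̄ = (0.74+0.76)/2 = 0.75 → q = 1.4×0.63×0.75 = 0.6615 m³/s
Panel 4-5: Δb = 2 m, d̄ = (0.81+1.12)/2 = 0.965, v̄ = (0.76+0.90)/2 = 0.83 → q = 2×0.965×0.83 = 1.602 m³/s
Panel 5-6: Δb = 7.3 m, d̄ = (1.12+0.24)/2 = 0.68, v̄ = (0.90+0.48)/2 = 0.69 → q = 7.3×0.68×0.69 = 3.425 m³/s
Q = Σ q = 6.243 m³/s
= 6.243 × 1000 = 6243 L/s

6240 L/s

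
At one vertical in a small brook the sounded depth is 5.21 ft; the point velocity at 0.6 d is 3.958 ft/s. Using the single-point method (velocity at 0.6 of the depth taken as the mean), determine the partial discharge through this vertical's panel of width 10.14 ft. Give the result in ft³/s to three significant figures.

v̄ = v₀.₆ = 3.958 ft/s
q = v̄ × d × w = 3.958 × 5.21 × 10.14 = 209.1 ft³/s

209 ft³/s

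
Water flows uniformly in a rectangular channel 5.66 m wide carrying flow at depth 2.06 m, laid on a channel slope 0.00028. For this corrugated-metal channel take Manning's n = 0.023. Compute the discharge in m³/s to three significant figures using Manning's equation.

A = b·y = 5.66 × 2.06 = 11.66 m²
P = b + 2y = 5.66 + 2×2.06 = 9.780 m
R = A/P = 11.66/9.780 = 1.192 m
Q = (1/n)·A·R^(2/3)·S^(1/2) = (1/0.023) × 11.66 × 1.192^(2/3) × 0.00028^(1/2) = 9.537 m³/s

9.54 m³/s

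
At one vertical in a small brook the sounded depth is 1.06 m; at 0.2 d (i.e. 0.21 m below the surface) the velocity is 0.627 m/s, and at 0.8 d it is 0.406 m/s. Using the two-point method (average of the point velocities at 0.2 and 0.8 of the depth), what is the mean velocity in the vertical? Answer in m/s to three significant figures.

v̄ = (0.627 + 0.406) / 2 = 0.5165 m/s

0.517 m/s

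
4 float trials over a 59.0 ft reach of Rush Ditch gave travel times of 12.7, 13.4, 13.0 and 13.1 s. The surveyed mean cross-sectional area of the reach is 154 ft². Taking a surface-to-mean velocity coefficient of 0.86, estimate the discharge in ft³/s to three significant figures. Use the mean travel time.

599 ft³/s

t̄ = (12.7 + 13.4 + 13.0 + 13.1) / 4 = 13.05 s
v_surface = L / t̄ = 59.0 / 13.05 = 4.521 ft/s
v_mean = 0.86 × 4.521 = 3.888 ft/s
Q = A × v_mean = 154 × 3.888 = 598.8 ft³/s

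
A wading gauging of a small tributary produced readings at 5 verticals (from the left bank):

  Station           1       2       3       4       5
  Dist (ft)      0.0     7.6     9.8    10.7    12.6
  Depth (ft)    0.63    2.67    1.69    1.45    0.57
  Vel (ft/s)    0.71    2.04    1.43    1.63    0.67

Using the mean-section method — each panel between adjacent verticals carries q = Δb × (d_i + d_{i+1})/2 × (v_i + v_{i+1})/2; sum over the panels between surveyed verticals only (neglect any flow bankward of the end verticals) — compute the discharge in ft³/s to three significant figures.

Panel 1-2: Δb = 7.6 ft, d̄ = (0.63+2.67)/2 = 1.65, v̄ = (0.71+2.04)/2 = 1.375 → q = 7.6×1.65×1.375 = 17.24 ft³/s
Panel 2-3: Δb = 2.2 ft, d̄ = (2.67+1.69)/2 = 2.18, v̄ = (2.04+1.43)/2 = 1.735 → q = 2.2×2.18×1.735 = 8.321 ft³/s
Panel 3-4: Δb = 0.9 ft, d̄ = (1.69+1.45)/2 = 1.57, v̄ = (1.43+1.63)/2 = 1.53 → q = 0.9×1.57×1.53 = 2.162 ft³/s
Panel 4-5: Δb = 1.9 ft, d̄ = (1.45+0.57)/2 = 1.01, v̄ = (1.63+0.67)/2 = 1.15 → q = 1.9×1.01×1.15 = 2.207 ft³/s
Q = Σ q = 29.93 ft³/s

29.9 ft³/s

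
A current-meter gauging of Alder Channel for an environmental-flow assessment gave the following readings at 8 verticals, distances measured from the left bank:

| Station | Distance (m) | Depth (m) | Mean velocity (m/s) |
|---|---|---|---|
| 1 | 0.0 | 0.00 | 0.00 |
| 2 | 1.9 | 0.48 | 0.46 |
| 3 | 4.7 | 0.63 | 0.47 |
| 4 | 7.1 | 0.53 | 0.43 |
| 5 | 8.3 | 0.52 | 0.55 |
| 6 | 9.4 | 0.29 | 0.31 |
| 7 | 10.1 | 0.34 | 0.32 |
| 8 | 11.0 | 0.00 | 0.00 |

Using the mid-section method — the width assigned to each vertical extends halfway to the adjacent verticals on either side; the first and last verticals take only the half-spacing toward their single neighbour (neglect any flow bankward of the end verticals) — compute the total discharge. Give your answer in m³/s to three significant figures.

2.20 m³/s

w_2 = (4.7 − 0.0)/2 = 2.35 m; q_2 = 0.46 × 0.48 × 2.35 = 0.5189 m³/s
w_3 = (7.1 − 1.9)/2 = 2.6 m; q_3 = 0.47 × 0.63 × 2.6 = 0.7699 m³/s
w_4 = (8.3 − 4.7)/2 = 1.8 m; q_4 = 0.43 × 0.53 × 1.8 = 0.4102 m³/s
w_5 = (9.4 − 7.1)/2 = 1.15 m; q_5 = 0.55 × 0.52 × 1.15 = 0.3289 m³/s
w_6 = (10.1 − 8.3)/2 = 0.9 m; q_6 = 0.31 × 0.29 × 0.9 = 0.08091 m³/s
w_7 = (11.0 − 9.4)/2 = 0.8 m; q_7 = 0.32 × 0.34 × 0.8 = 0.08704 m³/s
Stations 1, 8 contribute zero (depth or velocity is 0).
Q = Σ qᵢ = 2.196 m³/s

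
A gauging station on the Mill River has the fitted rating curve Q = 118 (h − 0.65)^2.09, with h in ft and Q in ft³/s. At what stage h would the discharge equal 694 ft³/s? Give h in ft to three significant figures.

2.98 ft

h − h₀ = (Q/C)^(1/b) = (694/118)^(1/2.09) = 2.334 ft
h = 0.65 + 2.334 = 2.984 ft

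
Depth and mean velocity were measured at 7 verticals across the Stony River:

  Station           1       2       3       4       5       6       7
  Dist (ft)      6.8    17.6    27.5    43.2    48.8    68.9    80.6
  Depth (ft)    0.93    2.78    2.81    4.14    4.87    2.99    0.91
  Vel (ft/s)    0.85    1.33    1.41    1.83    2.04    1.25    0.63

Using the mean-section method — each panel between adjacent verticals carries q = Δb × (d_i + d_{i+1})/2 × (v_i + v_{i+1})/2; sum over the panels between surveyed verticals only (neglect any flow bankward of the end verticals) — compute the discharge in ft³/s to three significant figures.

Panel 1-2: Δb = 10.8 ft, d̄ = (0.93+2.78)/2 = 1.855, v̄ = (0.85+1.33)/2 = 1.09 → q = 10.8×1.855×1.09 = 21.84 ft³/s
Panel 2-3: Δb = 9.9 ft, d̄ = (2.78+2.81)/2 = 2.795, v̄ = (1.33+1.41)/2 = 1.37 → q = 9.9×2.795×1.37 = 37.91 ft³/s
Panel 3-4: Δb = 15.7 ft, d̄ = (2.81+4.14)/2 = 3.475, v̄ = (1.41+1.83)/2 = 1.62 → q = 15.7×3.475×1.62 = 88.38 ft³/s
Panel 4-5: Δb = 5.6 ft, d̄ = (4.14+4.87)/2 = 4.505, v̄ = (1.83+2.04)/2 = 1.935 → q = 5.6×4.505×1.935 = 48.82 ft³/s
Panel 5-6: Δb = 20.1 ft, d̄ = (4.87+2.99)/2 = 3.93, v̄ = (2.04+1.25)/2 = 1.645 → q = 20.1×3.93×1.645 = 129.9 ft³/s
Panel 6-7: Δb = 11.7 ft, d̄ = (2.99+0.91)/2 = 1.95, v̄ = (1.25+0.63)/2 = 0.94 → q = 11.7×1.95×0.94 = 21.45 ft³/s
Q = Σ q = 348.3 ft³/s

348 ft³/s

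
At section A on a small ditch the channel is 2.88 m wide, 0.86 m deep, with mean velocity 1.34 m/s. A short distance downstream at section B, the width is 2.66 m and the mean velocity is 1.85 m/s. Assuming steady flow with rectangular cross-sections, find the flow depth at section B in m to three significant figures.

0.674 m

Q = A₁V₁ = (2.88×0.86) × 1.34 = 3.319 m³/s
d₂ = Q/(b₂ V₂) = 3.319/(2.66×1.85) = 0.6744 m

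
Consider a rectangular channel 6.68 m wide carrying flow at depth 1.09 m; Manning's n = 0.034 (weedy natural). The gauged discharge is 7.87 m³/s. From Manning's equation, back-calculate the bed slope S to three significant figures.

A = b·y = 6.68 × 1.09 = 7.281 m²
P = b + 2y = 6.68 + 2×1.09 = 8.860 m
R = A/P = 7.281/8.860 = 0.8218 m
S = (Q·n / (1·A·R^(2/3)))² = (7.87×0.034 / (1×7.281×0.8774))² = 0.001754

0.00175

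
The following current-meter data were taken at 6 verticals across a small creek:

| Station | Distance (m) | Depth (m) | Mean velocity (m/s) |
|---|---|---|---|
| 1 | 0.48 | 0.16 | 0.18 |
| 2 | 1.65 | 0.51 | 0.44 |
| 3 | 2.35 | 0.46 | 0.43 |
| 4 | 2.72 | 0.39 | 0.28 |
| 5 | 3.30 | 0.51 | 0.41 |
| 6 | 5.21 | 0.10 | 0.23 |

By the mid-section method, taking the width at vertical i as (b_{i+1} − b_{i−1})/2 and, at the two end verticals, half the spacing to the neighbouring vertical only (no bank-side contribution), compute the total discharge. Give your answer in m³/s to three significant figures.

0.667 m³/s

w_1 = (1.65 − 0.48)/2 = 0.585 m; q_1 = 0.18 × 0.16 × 0.585 = 0.01685 m³/s
w_2 = (2.35 − 0.48)/2 = 0.935 m; q_2 = 0.44 × 0.51 × 0.935 = 0.2098 m³/s
w_3 = (2.72 − 1.65)/2 = 0.535 m; q_3 = 0.43 × 0.46 × 0.535 = 0.1058 m³/s
w_4 = (3.30 − 2.35)/2 = 0.475 m; q_4 = 0.28 × 0.39 × 0.475 = 0.05187 m³/s
w_5 = (5.21 − 2.72)/2 = 1.245 m; q_5 = 0.41 × 0.51 × 1.245 = 0.2603 m³/s
w_6 = (5.21 − 3.30)/2 = 0.955 m; q_6 = 0.23 × 0.10 × 0.955 = 0.02197 m³/s
Q = Σ qᵢ = 0.6666 m³/s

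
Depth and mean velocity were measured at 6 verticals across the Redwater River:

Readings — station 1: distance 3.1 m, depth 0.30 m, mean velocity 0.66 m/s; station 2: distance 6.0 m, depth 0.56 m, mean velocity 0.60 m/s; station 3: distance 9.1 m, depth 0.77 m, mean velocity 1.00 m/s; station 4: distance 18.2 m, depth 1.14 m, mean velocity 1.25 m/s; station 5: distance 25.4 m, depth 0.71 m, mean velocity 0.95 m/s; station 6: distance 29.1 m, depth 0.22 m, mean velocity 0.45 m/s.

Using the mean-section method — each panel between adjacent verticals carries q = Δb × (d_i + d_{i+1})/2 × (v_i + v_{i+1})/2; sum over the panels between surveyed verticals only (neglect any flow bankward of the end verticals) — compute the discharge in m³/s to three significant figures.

Panel 1-2: Δb = 2.9 m, d̄ = (0.30+0.56)/2 = 0.43, v̄ = (0.66+0.60)/2 = 0.63 → q = 2.9×0.43×0.63 = 0.7856 m³/s
Panel 2-3: Δb = 3.1 m, d̄ = (0.56+0.77)/2 = 0.665, v̄ = (0.60+1.00)/2 = 0.8 → q = 3.1×0.665×0.8 = 1.649 m³/s
Panel 3-4: Δb = 9.1 m, d̄ = (0.77+1.14)/2 = 0.955, v̄ = (1.00+1.25)/2 = 1.125 → q = 9.1×0.955×1.125 = 9.777 m³/s
Panel 4-5: Δb = 7.2 m, d̄ = (1.14+0.71)/2 = 0.925, v̄ = (1.25+0.95)/2 = 1.1 → q = 7.2×0.925×1.1 = 7.326 m³/s
Panel 5-6: Δb = 3.7 m, d̄ = (0.71+0.22)/2 = 0.465, v̄ = (0.95+0.45)/2 = 0.7 → q = 3.7×0.465×0.7 = 1.204 m³/s
Q = Σ q = 20.74 m³/s

20.7 m³/s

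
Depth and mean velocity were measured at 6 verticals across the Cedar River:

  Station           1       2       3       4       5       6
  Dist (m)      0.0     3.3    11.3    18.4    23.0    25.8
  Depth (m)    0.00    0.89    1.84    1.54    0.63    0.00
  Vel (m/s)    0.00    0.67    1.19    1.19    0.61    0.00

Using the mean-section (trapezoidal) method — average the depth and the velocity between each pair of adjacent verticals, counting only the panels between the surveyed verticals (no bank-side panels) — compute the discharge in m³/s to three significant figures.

29.7 m³/s

Panel 1-2: Δb = 3.3 m, d̄ = (0.00+0.89)/2 = 0.445, v̄ = (0.00+0.67)/2 = 0.335 → q = 3.3×0.445×0.335 = 0.4919 m³/s
Panel 2-3: Δb = 8 m, d̄ = (0.89+1.84)/2 = 1.365, v̄ = (0.67+1.19)/2 = 0.93 → q = 8×1.365×0.93 = 10.16 m³/s
Panel 3-4: Δb = 7.1 m, d̄ = (1.84+1.54)/2 = 1.69, v̄ = (1.19+1.19)/2 = 1.19 → q = 7.1×1.69×1.19 = 14.28 m³/s
Panel 4-5: Δb = 4.6 m, d̄ = (1.54+0.63)/2 = 1.085, v̄ = (1.19+0.61)/2 = 0.9 → q = 4.6×1.085×0.9 = 4.492 m³/s
Panel 5-6: Δb = 2.8 m, d̄ = (0.63+0.00)/2 = 0.315, v̄ = (0.61+0.00)/2 = 0.305 → q = 2.8×0.315×0.305 = 0.2690 m³/s
Q = Σ q = 29.69 m³/s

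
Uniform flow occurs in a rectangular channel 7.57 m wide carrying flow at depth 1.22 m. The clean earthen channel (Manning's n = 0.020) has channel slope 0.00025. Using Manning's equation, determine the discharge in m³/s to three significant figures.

6.92 m³/s

A = b·y = 7.57 × 1.22 = 9.235 m²
P = b + 2y = 7.57 + 2×1.22 = 10.01 m
R = A/P = 9.235/10.01 = 0.9226 m
Q = (1/n)·A·R^(2/3)·S^(1/2) = (1/0.020) × 9.235 × 0.9226^(2/3) × 0.00025^(1/2) = 6.920 m³/s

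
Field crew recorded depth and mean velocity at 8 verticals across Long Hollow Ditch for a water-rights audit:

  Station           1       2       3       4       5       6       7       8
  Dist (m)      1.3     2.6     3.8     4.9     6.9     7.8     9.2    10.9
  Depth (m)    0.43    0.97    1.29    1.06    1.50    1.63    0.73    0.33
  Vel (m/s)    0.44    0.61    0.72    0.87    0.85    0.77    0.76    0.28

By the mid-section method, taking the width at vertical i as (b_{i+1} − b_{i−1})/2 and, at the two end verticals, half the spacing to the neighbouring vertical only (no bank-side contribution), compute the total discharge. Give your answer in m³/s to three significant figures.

w_1 = (2.6 − 1.3)/2 = 0.65 m; q_1 = 0.44 × 0.43 × 0.65 = 0.1230 m³/s
w_2 = (3.8 − 1.3)/2 = 1.25 m; q_2 = 0.61 × 0.97 × 1.25 = 0.7396 m³/s
w_3 = (4.9 − 2.6)/2 = 1.15 m; q_3 = 0.72 × 1.29 × 1.15 = 1.068 m³/s
w_4 = (6.9 − 3.8)/2 = 1.55 m; q_4 = 0.87 × 1.06 × 1.55 = 1.429 m³/s
w_5 = (7.8 − 4.9)/2 = 1.45 m; q_5 = 0.85 × 1.50 × 1.45 = 1.849 m³/s
w_6 = (9.2 − 6.9)/2 = 1.15 m; q_6 = 0.77 × 1.63 × 1.15 = 1.443 m³/s
w_7 = (10.9 − 7.8)/2 = 1.55 m; q_7 = 0.76 × 0.73 × 1.55 = 0.8599 m³/s
w_8 = (10.9 − 9.2)/2 = 0.85 m; q_8 = 0.28 × 0.33 × 0.85 = 0.07854 m³/s
Q = Σ qᵢ = 7.591 m³/s

7.59 m³/s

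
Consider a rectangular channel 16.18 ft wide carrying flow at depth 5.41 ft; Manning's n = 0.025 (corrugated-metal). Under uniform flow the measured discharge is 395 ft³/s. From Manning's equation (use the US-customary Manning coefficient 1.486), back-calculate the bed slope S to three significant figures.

0.00120

A = b·y = 16.18 × 5.41 = 87.53 ft²
P = b + 2y = 16.18 + 2×5.41 = 27.00 ft
R = A/P = 87.53/27.00 = 3.242 ft
S = (Q·n / (1.486·A·R^(2/3)))² = (395×0.025 / (1.486×87.53×2.190))² = 0.001201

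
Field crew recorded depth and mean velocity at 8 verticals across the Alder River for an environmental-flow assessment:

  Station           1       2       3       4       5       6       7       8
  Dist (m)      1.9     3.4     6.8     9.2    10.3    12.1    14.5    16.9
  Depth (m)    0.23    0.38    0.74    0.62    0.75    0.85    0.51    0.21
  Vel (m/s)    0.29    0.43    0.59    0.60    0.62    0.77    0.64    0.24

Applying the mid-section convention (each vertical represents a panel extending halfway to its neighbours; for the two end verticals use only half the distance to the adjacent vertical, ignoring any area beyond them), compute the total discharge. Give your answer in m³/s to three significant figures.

w_1 = (3.4 − 1.9)/2 = 0.75 m; q_1 = 0.29 × 0.23 × 0.75 = 0.05003 m³/s
w_2 = (6.8 − 1.9)/2 = 2.45 m; q_2 = 0.43 × 0.38 × 2.45 = 0.4003 m³/s
w_3 = (9.2 − 3.4)/2 = 2.9 m; q_3 = 0.59 × 0.74 × 2.9 = 1.266 m³/s
w_4 = (10.3 − 6.8)/2 = 1.75 m; q_4 = 0.60 × 0.62 × 1.75 = 0.6510 m³/s
w_5 = (12.1 − 9.2)/2 = 1.45 m; q_5 = 0.62 × 0.75 × 1.45 = 0.6743 m³/s
w_6 = (14.5 − 10.3)/2 = 2.1 m; q_6 = 0.77 × 0.85 × 2.1 = 1.374 m³/s
w_7 = (16.9 − 12.1)/2 = 2.4 m; q_7 = 0.64 × 0.51 × 2.4 = 0.7834 m³/s
w_8 = (16.9 − 14.5)/2 = 1.2 m; q_8 = 0.24 × 0.21 × 1.2 = 0.06048 m³/s
Q = Σ qᵢ = 5.260 m³/s

5.26 m³/s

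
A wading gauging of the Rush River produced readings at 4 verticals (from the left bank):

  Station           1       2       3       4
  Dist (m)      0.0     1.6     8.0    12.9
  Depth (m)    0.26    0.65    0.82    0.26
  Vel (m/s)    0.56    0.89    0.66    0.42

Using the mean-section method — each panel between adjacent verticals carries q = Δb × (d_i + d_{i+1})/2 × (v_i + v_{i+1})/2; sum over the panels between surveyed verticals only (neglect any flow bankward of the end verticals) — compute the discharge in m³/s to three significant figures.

5.60 m³/s

Panel 1-2: Δb = 1.6 m, d̄ = (0.26+0.65)/2 = 0.455, v̄ = (0.56+0.89)/2 = 0.725 → q = 1.6×0.455×0.725 = 0.5278 m³/s
Panel 2-3: Δb = 6.4 m, d̄ = (0.65+0.82)/2 = 0.735, v̄ = (0.89+0.66)/2 = 0.775 → q = 6.4×0.735×0.775 = 3.646 m³/s
Panel 3-4: Δb = 4.9 m, d̄ = (0.82+0.26)/2 = 0.54, v̄ = (0.66+0.42)/2 = 0.54 → q = 4.9×0.54×0.54 = 1.429 m³/s
Q = Σ q = 5.602 m³/s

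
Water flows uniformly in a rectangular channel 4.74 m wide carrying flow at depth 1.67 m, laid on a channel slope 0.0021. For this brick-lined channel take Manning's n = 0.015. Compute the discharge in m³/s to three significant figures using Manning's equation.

23.9 m³/s

A = b·y = 4.74 × 1.67 = 7.916 m²
P = b + 2y = 4.74 + 2×1.67 = 8.080 m
R = A/P = 7.916/8.080 = 0.9797 m
Q = (1/n)·A·R^(2/3)·S^(1/2) = (1/0.015) × 7.916 × 0.9797^(2/3) × 0.0021^(1/2) = 23.85 m³/s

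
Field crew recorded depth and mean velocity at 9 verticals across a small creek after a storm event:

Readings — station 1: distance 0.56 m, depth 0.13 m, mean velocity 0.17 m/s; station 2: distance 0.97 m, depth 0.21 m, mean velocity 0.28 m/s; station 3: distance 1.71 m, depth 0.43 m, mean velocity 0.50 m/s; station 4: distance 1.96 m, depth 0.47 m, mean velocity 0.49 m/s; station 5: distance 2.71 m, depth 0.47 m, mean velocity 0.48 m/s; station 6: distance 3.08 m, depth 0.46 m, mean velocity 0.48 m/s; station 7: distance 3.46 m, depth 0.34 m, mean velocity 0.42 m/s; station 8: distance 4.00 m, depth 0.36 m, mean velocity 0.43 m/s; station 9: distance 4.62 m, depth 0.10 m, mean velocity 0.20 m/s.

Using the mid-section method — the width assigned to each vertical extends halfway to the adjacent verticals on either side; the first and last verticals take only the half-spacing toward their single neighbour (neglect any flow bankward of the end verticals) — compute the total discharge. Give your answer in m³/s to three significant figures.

w_1 = (0.97 − 0.56)/2 = 0.205 m; q_1 = 0.17 × 0.13 × 0.205 = 0.004531 m³/s
w_2 = (1.71 − 0.56)/2 = 0.575 m; q_2 = 0.28 × 0.21 × 0.575 = 0.03381 m³/s
w_3 = (1.96 − 0.97)/2 = 0.495 m; q_3 = 0.50 × 0.43 × 0.495 = 0.1064 m³/s
w_4 = (2.71 − 1.71)/2 = 0.5 m; q_4 = 0.49 × 0.47 × 0.5 = 0.1152 m³/s
w_5 = (3.08 − 1.96)/2 = 0.56 m; q_5 = 0.48 × 0.47 × 0.56 = 0.1263 m³/s
w_6 = (3.46 − 2.71)/2 = 0.375 m; q_6 = 0.48 × 0.46 × 0.375 = 0.08280 m³/s
w_7 = (4.00 − 3.08)/2 = 0.46 m; q_7 = 0.42 × 0.34 × 0.46 = 0.06569 m³/s
w_8 = (4.62 − 3.46)/2 = 0.58 m; q_8 = 0.43 × 0.36 × 0.58 = 0.08978 m³/s
w_9 = (4.62 − 4.00)/2 = 0.31 m; q_9 = 0.20 × 0.10 × 0.31 = 0.006200 m³/s
Q = Σ qᵢ = 0.6307 m³/s

0.631 m³/s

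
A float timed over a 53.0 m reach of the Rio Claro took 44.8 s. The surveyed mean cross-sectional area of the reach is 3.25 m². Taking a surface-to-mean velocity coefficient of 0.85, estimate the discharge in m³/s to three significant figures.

v_surface = L / t̄ = 53.0 / 44.8 = 1.183 m/s
v_mean = 0.85 × 1.183 = 1.006 m/s
Q = A × v_mean = 3.25 × 1.006 = 3.268 m³/s

3.27 m³/s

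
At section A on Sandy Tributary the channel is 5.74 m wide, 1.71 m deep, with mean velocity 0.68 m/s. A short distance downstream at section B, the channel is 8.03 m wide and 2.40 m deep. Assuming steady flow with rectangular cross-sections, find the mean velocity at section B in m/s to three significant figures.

0.346 m/s

Q = A₁V₁ = (5.74×1.71) × 0.68 = 6.674 m³/s
A₂ = 8.03 × 2.40 = 19.27 m²
V₂ = Q/A₂ = 6.674/19.27 = 0.3463 m/s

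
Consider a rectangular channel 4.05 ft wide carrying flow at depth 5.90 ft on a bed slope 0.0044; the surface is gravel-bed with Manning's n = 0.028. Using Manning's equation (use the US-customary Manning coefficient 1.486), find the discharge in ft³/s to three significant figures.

A = b·y = 4.05 × 5.90 = 23.90 ft²
P = b + 2y = 4.05 + 2×5.90 = 15.85 ft
R = A/P = 23.90/15.85 = 1.508 ft
Q = (1.486/n)·A·R^(2/3)·S^(1/2) = (1.486/0.028) × 23.90 × 1.508^(2/3) × 0.0044^(1/2) = 110.6 ft³/s

111 ft³/s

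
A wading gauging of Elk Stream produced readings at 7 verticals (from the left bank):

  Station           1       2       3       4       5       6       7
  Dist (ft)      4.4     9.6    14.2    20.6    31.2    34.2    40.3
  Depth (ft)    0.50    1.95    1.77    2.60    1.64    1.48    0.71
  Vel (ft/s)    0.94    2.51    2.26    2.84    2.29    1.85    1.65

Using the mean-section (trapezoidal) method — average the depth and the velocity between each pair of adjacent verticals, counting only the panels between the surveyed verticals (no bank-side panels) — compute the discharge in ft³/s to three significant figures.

Panel 1-2: Δb = 5.2 ft, d̄ = (0.50+1.95)/2 = 1.225, v̄ = (0.94+2.51)/2 = 1.725 → q = 5.2×1.225×1.725 = 10.99 ft³/s
Panel 2-3: Δb = 4.6 ft, d̄ = (1.95+1.77)/2 = 1.86, v̄ = (2.51+2.26)/2 = 2.385 → q = 4.6×1.86×2.385 = 20.41 ft³/s
Panel 3-4: Δb = 6.4 ft, d̄ = (1.77+2.60)/2 = 2.185, v̄ = (2.26+2.84)/2 = 2.55 → q = 6.4×2.185×2.55 = 35.66 ft³/s
Panel 4-5: Δb = 10.6 ft, d̄ = (2.60+1.64)/2 = 2.12, v̄ = (2.84+2.29)/2 = 2.565 → q = 10.6×2.12×2.565 = 57.64 ft³/s
Panel 5-6: Δb = 3 ft, d̄ = (1.64+1.48)/2 = 1.56, v̄ = (2.29+1.85)/2 = 2.07 → q = 3×1.56×2.07 = 9.688 ft³/s
Panel 6-7: Δb = 6.1 ft, d̄ = (1.48+0.71)/2 = 1.095, v̄ = (1.85+1.65)/2 = 1.75 → q = 6.1×1.095×1.75 = 11.69 ft³/s
Q = Σ q = 146.1 ft³/s

146 ft³/s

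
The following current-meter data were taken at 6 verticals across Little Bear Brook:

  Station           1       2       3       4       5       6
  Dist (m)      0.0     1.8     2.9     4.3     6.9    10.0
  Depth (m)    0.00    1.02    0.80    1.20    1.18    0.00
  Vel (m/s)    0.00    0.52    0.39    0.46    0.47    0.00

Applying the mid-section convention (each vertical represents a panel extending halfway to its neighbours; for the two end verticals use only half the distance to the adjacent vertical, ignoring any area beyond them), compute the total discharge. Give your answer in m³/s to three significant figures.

3.84 m³/s

w_2 = (2.9 − 0.0)/2 = 1.45 m; q_2 = 0.52 × 1.02 × 1.45 = 0.7691 m³/s
w_3 = (4.3 − 1.8)/2 = 1.25 m; q_3 = 0.39 × 0.80 × 1.25 = 0.3900 m³/s
w_4 = (6.9 − 2.9)/2 = 2 m; q_4 = 0.46 × 1.20 × 2 = 1.104 m³/s
w_5 = (10.0 − 4.3)/2 = 2.85 m; q_5 = 0.47 × 1.18 × 2.85 = 1.581 m³/s
Stations 1, 6 contribute zero (depth or velocity is 0).
Q = Σ qᵢ = 3.844 m³/s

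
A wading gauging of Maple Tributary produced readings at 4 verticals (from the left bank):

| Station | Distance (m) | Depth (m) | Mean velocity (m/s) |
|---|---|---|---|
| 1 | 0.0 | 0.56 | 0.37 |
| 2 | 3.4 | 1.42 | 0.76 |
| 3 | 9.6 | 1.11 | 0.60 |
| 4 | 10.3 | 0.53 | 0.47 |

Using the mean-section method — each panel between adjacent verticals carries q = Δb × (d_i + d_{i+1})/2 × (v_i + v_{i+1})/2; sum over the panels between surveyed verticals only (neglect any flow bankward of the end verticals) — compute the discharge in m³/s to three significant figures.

Panel 1-2: Δb = 3.4 m, d̄ = (0.56+1.42)/2 = 0.99, v̄ = (0.37+0.76)/2 = 0.565 → q = 3.4×0.99×0.565 = 1.902 m³/s
Panel 2-3: Δb = 6.2 m, d̄ = (1.42+1.11)/2 = 1.265, v̄ = (0.76+0.60)/2 = 0.68 → q = 6.2×1.265×0.68 = 5.333 m³/s
Panel 3-4: Δb = 0.7 m, d̄ = (1.11+0.53)/2 = 0.82, v̄ = (0.60+0.47)/2 = 0.535 → q = 0.7×0.82×0.535 = 0.3071 m³/s
Q = Σ q = 7.542 m³/s

7.54 m³/s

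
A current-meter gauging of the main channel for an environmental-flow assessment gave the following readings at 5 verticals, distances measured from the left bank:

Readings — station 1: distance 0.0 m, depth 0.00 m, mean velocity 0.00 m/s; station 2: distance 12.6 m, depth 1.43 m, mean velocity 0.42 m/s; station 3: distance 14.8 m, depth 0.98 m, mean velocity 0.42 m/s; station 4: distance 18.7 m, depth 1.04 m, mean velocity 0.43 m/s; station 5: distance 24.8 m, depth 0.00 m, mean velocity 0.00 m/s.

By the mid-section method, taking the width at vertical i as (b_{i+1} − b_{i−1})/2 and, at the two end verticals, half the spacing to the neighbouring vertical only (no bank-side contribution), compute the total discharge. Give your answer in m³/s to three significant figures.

7.94 m³/s

w_2 = (14.8 − 0.0)/2 = 7.4 m; q_2 = 0.42 × 1.43 × 7.4 = 4.444 m³/s
w_3 = (18.7 − 12.6)/2 = 3.05 m; q_3 = 0.42 × 0.98 × 3.05 = 1.255 m³/s
w_4 = (24.8 − 14.8)/2 = 5 m; q_4 = 0.43 × 1.04 × 5 = 2.236 m³/s
Stations 1, 5 contribute zero (depth or velocity is 0).
Q = Σ qᵢ = 7.936 m³/s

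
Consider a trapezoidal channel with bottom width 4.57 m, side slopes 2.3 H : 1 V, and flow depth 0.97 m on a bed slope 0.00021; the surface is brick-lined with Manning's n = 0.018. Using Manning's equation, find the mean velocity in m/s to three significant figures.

0.634 m/s

A = (b + z·y)·y = (4.57 + 2.3×0.97)×0.97 = 6.597 m²
P = b + 2y√(1+z²) = 4.57 + 2×0.97×√(1+2.3²) = 9.435 m
R = A/P = 6.597/9.435 = 0.6992 m
Q = (1/n)·A·R^(2/3)·S^(1/2) = (1/0.018) × 6.597 × 0.6992^(2/3) × 0.00021^(1/2) = 4.184 m³/s
V = Q/A = 4.184/6.597 = 0.6342 m/s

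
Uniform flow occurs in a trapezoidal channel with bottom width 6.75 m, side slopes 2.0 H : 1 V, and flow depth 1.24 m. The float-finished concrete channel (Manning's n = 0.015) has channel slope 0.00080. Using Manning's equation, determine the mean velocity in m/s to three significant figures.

A = (b + z·y)·y = (6.75 + 2.0×1.24)×1.24 = 11.45 m²
P = b + 2y√(1+z²) = 6.75 + 2×1.24×√(1+2.0²) = 12.30 m
R = A/P = 11.45/12.30 = 0.9308 m
Q = (1/n)·A·R^(2/3)·S^(1/2) = (1/0.015) × 11.45 × 0.9308^(2/3) × 0.00080^(1/2) = 20.57 m³/s
V = Q/A = 20.57/11.45 = 1.798 m/s

1.80 m/s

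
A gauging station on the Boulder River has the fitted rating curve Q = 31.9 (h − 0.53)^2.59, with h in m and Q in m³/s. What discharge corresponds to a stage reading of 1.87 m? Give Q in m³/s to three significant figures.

68.1 m³/s

Q = 31.9 × (1.87 − 0.53)^2.59 = 31.9 × 1.34^2.59 = 68.08 m³/s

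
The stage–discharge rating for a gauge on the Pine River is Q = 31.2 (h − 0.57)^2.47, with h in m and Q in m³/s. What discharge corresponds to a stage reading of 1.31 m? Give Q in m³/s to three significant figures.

Q = 31.2 × (1.31 − 0.57)^2.47 = 31.2 × 0.74^2.47 = 14.83 m³/s

14.8 m³/s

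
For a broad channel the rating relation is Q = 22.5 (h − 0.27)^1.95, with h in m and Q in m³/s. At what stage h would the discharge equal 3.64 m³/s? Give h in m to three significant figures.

0.663 m

h − h₀ = (Q/C)^(1/b) = (3.64/22.5)^(1/1.95) = 0.3929 m
h = 0.27 + 0.3929 = 0.6629 m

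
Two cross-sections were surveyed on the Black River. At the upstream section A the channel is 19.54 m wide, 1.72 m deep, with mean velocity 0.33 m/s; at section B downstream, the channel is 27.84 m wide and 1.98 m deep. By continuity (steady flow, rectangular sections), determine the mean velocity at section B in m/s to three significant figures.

Q = A₁V₁ = (19.54×1.72) × 0.33 = 11.09 m³/s
A₂ = 27.84 × 1.98 = 55.12 m²
V₂ = Q/A₂ = 11.09/55.12 = 0.2012 m/s

0.201 m/s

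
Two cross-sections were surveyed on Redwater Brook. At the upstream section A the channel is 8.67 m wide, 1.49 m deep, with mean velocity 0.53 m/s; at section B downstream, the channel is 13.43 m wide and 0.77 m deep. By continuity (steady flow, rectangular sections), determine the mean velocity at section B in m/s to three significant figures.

0.662 m/s

Q = A₁V₁ = (8.67×1.49) × 0.53 = 6.847 m³/s
A₂ = 13.43 × 0.77 = 10.34 m²
V₂ = Q/A₂ = 6.847/10.34 = 0.6621 m/s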